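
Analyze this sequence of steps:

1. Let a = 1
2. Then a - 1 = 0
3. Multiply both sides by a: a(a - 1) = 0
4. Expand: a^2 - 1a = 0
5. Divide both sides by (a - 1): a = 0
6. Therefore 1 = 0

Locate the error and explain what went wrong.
Step 5: Divide both sides by (a - 1): a = 0

Step 5 divides both sides by (a - 1). However, since a = 1, we have (a - 1) = 0. Division by zero is undefined, making this step invalid.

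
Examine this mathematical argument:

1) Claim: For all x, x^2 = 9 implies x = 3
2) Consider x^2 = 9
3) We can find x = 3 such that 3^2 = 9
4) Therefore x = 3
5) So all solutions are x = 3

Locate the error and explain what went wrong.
Step 4: Therefore x = 3

Step 4 incorrectly concludes that x = 3 is the only solution. The proof shows that x = 3 is A solution (existence), but does not show it is the ONLY solution (uniqueness). In fact, x = -3 is also a solution since (-3)^2 = 9. Finding one solution doesn't prove there are no others.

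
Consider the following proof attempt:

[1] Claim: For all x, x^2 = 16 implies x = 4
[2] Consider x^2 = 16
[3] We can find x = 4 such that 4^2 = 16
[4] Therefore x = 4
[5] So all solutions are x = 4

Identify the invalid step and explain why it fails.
Step 4: Therefore x = 4

Step 4 incorrectly concludes that x = 4 is the only solution. The proof shows that x = 4 is A solution (existence), but does not show it is the ONLY solution (uniqueness). In fact, x = -4 is also a solution since (-4)^2 = 16. Finding one solution doesn't prove there are no others.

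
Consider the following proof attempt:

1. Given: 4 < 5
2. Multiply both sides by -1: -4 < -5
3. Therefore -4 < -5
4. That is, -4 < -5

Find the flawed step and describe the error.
Step 2: Multiply both sides by -1: -4 < -5

Step 2 multiplies both sides by -1 but fails to reverse the inequality sign. When multiplying (or dividing) an inequality by a negative number, the direction must be reversed. Since 4 < 5, we should get -4 > -5, i.e., -4 > -5.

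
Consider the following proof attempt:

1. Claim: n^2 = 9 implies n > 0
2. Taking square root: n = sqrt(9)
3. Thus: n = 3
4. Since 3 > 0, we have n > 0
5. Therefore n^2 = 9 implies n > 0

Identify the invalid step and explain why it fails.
Step 2: Taking square root: n = sqrt(9)

Step 2 takes the square root and assumes the positive root only. The equation n^2 = 9 actually has two solutions: n = 3 and n = -3. The proof silently assumes n > 0 without justification, then uses this assumption to conclude n > 0, which is circular. The counterexample n = -3 shows the claim is false.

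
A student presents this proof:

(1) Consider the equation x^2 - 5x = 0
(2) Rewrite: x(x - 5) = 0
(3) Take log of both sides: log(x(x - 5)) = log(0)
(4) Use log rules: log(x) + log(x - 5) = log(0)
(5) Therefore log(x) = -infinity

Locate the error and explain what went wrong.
Step 3: Take log of both sides: log(x(x - 5)) = log(0)

Step 3 takes the logarithm of both sides, resulting in log(0) on the right side. The logarithm is only defined for positive numbers; log(0) is undefined (approaches negative infinity). This operation is invalid.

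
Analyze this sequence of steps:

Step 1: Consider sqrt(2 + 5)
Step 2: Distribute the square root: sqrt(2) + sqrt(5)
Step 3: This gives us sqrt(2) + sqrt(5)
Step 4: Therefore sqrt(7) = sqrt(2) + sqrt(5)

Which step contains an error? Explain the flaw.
Step 2: Distribute the square root: sqrt(2) + sqrt(5)

Step 2 incorrectly 'distributes' the square root over addition. The square root function does not distribute: sqrt(a + b) ≠ sqrt(a) + sqrt(b). In fact, sqrt(2 + 5) = sqrt(7) ≈ 2.6458, while sqrt(2) + sqrt(5) ≈ 3.6503.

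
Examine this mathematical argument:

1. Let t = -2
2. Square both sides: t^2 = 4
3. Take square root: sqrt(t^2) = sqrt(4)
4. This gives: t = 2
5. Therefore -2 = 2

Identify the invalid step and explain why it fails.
Step 4: This gives: t = 2

Step 4 incorrectly states that sqrt(t^2) = t. The correct identity is sqrt(t^2) = |t|. Since t = -2 < 0, we have sqrt(t^2) = |-2| = 2, not t = -2.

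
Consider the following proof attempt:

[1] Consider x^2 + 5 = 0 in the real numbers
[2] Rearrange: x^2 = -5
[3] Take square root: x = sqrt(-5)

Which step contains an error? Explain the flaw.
Step 3: Take square root: x = sqrt(-5)

Step 3 takes the square root of -5, which is negative. In the real number system, the square root of a negative number is undefined. The equation x^2 + 5 = 0 has no real solutions. Square roots of negative numbers only exist in the complex numbers.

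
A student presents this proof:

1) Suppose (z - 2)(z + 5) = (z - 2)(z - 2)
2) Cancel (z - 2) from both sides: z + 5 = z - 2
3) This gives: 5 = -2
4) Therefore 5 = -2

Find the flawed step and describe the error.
Step 2: Cancel (z - 2) from both sides: z + 5 = z - 2

Step 2 cancels (z - 2) from both sides. This is only valid if (z - 2) ≠ 0, i.e., z ≠ 2. When z = 2, both sides equal zero regardless of the other factors. The correct approach requires considering z = 2 as a separate case.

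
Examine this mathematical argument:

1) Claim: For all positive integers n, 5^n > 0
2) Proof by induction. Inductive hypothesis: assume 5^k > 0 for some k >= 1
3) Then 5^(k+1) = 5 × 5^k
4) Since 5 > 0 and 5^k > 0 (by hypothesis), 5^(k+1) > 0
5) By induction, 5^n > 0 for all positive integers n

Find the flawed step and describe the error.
Step 5: By induction, 5^n > 0 for all positive integers n

Step 5 concludes the proof by induction, but no base case was ever established. A valid induction proof requires: (1) a base case proving 5^1 > 0, and (2) an inductive step showing IF 5^k > 0 THEN 5^(k+1) > 0. Steps 2-4 correctly establish the inductive step, but without the base case the conclusion in step 5 does not follow.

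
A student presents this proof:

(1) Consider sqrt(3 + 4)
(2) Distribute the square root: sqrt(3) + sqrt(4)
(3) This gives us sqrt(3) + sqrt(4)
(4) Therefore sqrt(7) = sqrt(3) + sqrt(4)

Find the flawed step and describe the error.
Step 2: Distribute the square root: sqrt(3) + sqrt(4)

Step 2 incorrectly 'distributes' the square root over addition. The square root function does not distribute: sqrt(a + b) ≠ sqrt(a) + sqrt(b). In fact, sqrt(3 + 4) = sqrt(7) ≈ 2.6458, while sqrt(3) + sqrt(4) ≈ 3.7321.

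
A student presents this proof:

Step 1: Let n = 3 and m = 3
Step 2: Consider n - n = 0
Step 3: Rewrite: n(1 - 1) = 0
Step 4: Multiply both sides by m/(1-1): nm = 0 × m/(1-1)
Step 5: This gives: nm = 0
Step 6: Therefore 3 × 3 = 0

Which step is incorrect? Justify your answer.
Step 4: Multiply both sides by m/(1-1): nm = 0 × m/(1-1)

Step 4 multiplies both sides by m/(1-1). However, 1-1 = 0, so this is multiplication by m/0, which is undefined. We cannot multiply by an undefined expression.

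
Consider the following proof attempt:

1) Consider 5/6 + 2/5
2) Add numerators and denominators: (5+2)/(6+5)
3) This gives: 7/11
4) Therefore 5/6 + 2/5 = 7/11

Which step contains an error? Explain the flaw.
Step 2: Add numerators and denominators: (5+2)/(6+5)

Step 2 incorrectly adds fractions by separately adding numerators and denominators. This is wrong. The correct method requires a common denominator: 5/6 + 2/5 = (5×5 + 2×6)/(6×5) = 37/30 = 37/30. The method used gives 7/11, which is different.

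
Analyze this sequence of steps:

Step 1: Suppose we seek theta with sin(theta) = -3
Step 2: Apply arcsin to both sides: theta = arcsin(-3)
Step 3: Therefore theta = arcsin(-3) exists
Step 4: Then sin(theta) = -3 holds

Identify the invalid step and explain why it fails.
Step 2: Apply arcsin to both sides: theta = arcsin(-3)

Step 2 applies arcsin to -3. However, arcsin(x) is only defined for x in [-1, 1] because sin(theta) can only produce values in that range. Since |-3| > 1, arcsin(-3) is undefined. There is no angle whose sine equals -3.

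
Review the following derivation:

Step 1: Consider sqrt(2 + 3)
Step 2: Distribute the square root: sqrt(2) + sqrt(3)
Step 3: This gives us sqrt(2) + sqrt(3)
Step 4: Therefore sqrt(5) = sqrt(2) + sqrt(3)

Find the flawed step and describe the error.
Step 2: Distribute the square root: sqrt(2) + sqrt(3)

Step 2 incorrectly 'distributes' the square root over addition. The square root function does not distribute: sqrt(a + b) ≠ sqrt(a) + sqrt(b). In fact, sqrt(2 + 3) = sqrt(5) ≈ 2.2361, while sqrt(2) + sqrt(3) ≈ 3.1463.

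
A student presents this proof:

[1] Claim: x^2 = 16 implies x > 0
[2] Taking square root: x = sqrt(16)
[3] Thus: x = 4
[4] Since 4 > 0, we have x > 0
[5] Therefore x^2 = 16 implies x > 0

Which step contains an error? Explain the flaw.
Step 2: Taking square root: x = sqrt(16)

Step 2 takes the square root and assumes the positive root only. The equation x^2 = 16 actually has two solutions: x = 4 and x = -4. The proof silently assumes x > 0 without justification, then uses this assumption to conclude x > 0, which is circular. The counterexample x = -4 shows the claim is false.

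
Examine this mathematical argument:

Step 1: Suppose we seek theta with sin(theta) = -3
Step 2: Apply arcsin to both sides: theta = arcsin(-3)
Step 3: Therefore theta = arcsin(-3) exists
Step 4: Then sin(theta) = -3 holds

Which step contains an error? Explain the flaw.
Step 2: Apply arcsin to both sides: theta = arcsin(-3)

Step 2 applies arcsin to -3. However, arcsin(x) is only defined for x in [-1, 1] because sin(theta) can only produce values in that range. Since |-3| > 1, arcsin(-3) is undefined. There is no angle whose sine equals -3.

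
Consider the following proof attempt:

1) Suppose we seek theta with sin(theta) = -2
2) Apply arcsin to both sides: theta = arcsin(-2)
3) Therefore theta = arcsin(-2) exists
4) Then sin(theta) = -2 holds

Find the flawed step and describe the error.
Step 2: Apply arcsin to both sides: theta = arcsin(-2)

Step 2 applies arcsin to -2. However, arcsin(x) is only defined for x in [-1, 1] because sin(theta) can only produce values in that range. Since |-2| > 1, arcsin(-2) is undefined. There is no angle whose sine equals -2.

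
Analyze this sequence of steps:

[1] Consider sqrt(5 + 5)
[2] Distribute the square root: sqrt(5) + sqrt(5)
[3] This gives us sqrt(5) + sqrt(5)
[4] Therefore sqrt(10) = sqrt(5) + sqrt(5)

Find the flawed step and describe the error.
Step 2: Distribute the square root: sqrt(5) + sqrt(5)

Step 2 incorrectly 'distributes' the square root over addition. The square root function does not distribute: sqrt(a + b) ≠ sqrt(a) + sqrt(b). In fact, sqrt(5 + 5) = sqrt(10) ≈ 3.1623, while sqrt(5) + sqrt(5) ≈ 4.4721.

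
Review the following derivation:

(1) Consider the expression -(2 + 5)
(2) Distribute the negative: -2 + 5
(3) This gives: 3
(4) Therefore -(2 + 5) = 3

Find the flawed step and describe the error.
Step 2: Distribute the negative: -2 + 5

Step 2 incorrectly distributes the negative sign. The correct distribution is -(2 + 5) = -2 - 5 = -7. The negative must be applied to both terms, not just the first. The error treats -(2 + 5) as -2 + 5, which equals 3 instead of -7.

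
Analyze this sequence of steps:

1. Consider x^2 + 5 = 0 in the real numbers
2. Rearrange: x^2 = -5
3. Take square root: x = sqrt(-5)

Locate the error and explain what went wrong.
Step 3: Take square root: x = sqrt(-5)

Step 3 takes the square root of -5, which is negative. In the real number system, the square root of a negative number is undefined. The equation x^2 + 5 = 0 has no real solutions. Square roots of negative numbers only exist in the complex numbers.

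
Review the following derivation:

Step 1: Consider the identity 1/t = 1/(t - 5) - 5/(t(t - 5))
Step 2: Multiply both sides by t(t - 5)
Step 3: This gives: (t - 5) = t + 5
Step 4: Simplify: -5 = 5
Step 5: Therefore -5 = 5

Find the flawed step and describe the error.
Step 3: This gives: (t - 5) = t + 5

Step 3 makes a sign error when clearing denominators. Multiplying -5/(t(t - 5)) by t(t - 5) gives -5, not +5. The correct result is (t - 5) = t - 5, which is trivially true, not (t - 5) = t + 5. (Step 1 is a valid identity: 1/(t - 5) - 5/(t(t - 5)) = (t - 5)/(t(t - 5)) = 1/t.)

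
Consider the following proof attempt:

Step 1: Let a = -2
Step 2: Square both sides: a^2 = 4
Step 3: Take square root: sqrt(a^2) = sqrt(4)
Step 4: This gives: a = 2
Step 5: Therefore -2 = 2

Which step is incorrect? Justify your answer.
Step 4: This gives: a = 2

Step 4 incorrectly states that sqrt(a^2) = a. The correct identity is sqrt(a^2) = |a|. Since a = -2 < 0, we have sqrt(a^2) = |-2| = 2, not a = -2.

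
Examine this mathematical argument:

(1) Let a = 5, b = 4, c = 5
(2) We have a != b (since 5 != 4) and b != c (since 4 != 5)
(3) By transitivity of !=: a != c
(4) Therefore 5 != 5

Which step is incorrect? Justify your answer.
Step 3: By transitivity of !=: a != c

Step 3 incorrectly applies transitivity to the '!=' relation. Transitivity states: if a R b and b R c, then a R c. However, '!=' is not transitive. Counterexample: 5 != 4 and 4 != 5, but 5 = 5 (both equal 5). Transitivity holds for relations like <, <=, =, but not for !=.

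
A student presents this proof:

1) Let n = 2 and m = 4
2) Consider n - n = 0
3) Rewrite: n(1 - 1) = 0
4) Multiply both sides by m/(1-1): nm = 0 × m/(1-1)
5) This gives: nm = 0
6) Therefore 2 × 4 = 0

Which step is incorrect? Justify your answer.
Step 4: Multiply both sides by m/(1-1): nm = 0 × m/(1-1)

Step 4 multiplies both sides by m/(1-1). However, 1-1 = 0, so this is multiplication by m/0, which is undefined. We cannot multiply by an undefined expression.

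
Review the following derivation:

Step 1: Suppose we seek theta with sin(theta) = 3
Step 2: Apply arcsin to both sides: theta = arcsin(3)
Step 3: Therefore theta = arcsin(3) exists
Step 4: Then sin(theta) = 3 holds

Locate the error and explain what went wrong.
Step 2: Apply arcsin to both sides: theta = arcsin(3)

Step 2 applies arcsin to 3. However, arcsin(x) is only defined for x in [-1, 1] because sin(theta) can only produce values in that range. Since |3| > 1, arcsin(3) is undefined. There is no angle whose sine equals 3.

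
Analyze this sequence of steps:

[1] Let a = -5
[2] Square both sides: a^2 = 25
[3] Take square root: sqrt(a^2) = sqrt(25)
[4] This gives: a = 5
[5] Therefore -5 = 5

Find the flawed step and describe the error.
Step 4: This gives: a = 5

Step 4 incorrectly states that sqrt(a^2) = a. The correct identity is sqrt(a^2) = |a|. Since a = -5 < 0, we have sqrt(a^2) = |-5| = 5, not a = -5.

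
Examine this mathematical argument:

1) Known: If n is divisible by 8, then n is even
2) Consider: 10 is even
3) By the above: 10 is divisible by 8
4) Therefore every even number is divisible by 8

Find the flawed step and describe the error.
Step 3: By the above: 10 is divisible by 8

Step 3 commits the fallacy of affirming the consequent. The known fact 'divisible by 8 → even' does NOT imply 'even → divisible by 8'. That would be the converse, which is false. For example, 10 is even but 10 ÷ 8 = 1.25, which is not an integer.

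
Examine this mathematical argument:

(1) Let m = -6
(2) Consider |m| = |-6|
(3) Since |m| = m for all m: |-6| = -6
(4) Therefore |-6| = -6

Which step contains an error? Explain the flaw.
Step 3: Since |m| = m for all m: |-6| = -6

Step 3 incorrectly states that |m| = m for all m. The correct definition is |m| = m when m >= 0, and |m| = -m when m < 0. Since -6 < 0, we have |-6| = -(-6) = 6, not -6.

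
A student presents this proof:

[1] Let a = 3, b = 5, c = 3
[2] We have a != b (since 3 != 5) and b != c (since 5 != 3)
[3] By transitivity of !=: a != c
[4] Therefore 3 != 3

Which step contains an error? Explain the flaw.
Step 3: By transitivity of !=: a != c

Step 3 incorrectly applies transitivity to the '!=' relation. Transitivity states: if a R b and b R c, then a R c. However, '!=' is not transitive. Counterexample: 3 != 5 and 5 != 3, but 3 = 3 (both equal 3). Transitivity holds for relations like <, <=, =, but not for !=.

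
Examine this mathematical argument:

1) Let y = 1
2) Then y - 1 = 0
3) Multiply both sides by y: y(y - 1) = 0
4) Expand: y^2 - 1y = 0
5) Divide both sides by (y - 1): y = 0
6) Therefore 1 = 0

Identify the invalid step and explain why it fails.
Step 5: Divide both sides by (y - 1): y = 0

Step 5 divides both sides by (y - 1). However, since y = 1, we have (y - 1) = 0. Division by zero is undefined, making this step invalid.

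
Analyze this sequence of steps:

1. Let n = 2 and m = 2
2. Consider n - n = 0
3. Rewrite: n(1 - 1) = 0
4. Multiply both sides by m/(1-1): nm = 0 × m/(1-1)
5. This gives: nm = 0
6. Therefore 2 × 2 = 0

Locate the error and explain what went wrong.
Step 4: Multiply both sides by m/(1-1): nm = 0 × m/(1-1)

Step 4 multiplies both sides by m/(1-1). However, 1-1 = 0, so this is multiplication by m/0, which is undefined. We cannot multiply by an undefined expression.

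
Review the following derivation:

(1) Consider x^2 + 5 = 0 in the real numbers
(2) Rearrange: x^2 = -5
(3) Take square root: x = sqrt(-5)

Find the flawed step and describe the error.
Step 3: Take square root: x = sqrt(-5)

Step 3 takes the square root of -5, which is negative. In the real number system, the square root of a negative number is undefined. The equation x^2 + 5 = 0 has no real solutions. Square roots of negative numbers only exist in the complex numbers.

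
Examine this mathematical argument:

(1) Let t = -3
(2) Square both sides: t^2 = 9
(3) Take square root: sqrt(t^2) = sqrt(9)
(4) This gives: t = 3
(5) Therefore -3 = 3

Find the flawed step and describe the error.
Step 4: This gives: t = 3

Step 4 incorrectly states that sqrt(t^2) = t. The correct identity is sqrt(t^2) = |t|. Since t = -3 < 0, we have sqrt(t^2) = |-3| = 3, not t = -3.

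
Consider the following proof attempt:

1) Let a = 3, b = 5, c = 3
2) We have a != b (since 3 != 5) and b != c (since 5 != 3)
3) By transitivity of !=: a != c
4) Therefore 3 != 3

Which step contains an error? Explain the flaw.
Step 3: By transitivity of !=: a != c

Step 3 incorrectly applies transitivity to the '!=' relation. Transitivity states: if a R b and b R c, then a R c. However, '!=' is not transitive. Counterexample: 3 != 5 and 5 != 3, but 3 = 3 (both equal 3). Transitivity holds for relations like <, <=, =, but not for !=.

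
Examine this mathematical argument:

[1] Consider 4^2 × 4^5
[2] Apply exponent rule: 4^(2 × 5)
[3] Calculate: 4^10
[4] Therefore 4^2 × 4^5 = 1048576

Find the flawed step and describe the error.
Step 2: Apply exponent rule: 4^(2 × 5)

Step 2 incorrectly states that a^b × a^c = a^(b×c). The correct rule is a^b × a^c = a^(b+c). The actual value is 4^2 × 4^5 = 4^7 = 16384, not 4^10 = 1048576.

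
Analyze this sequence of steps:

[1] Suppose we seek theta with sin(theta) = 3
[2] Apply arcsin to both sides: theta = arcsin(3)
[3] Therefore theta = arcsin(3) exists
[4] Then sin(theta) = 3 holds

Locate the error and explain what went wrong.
Step 2: Apply arcsin to both sides: theta = arcsin(3)

Step 2 applies arcsin to 3. However, arcsin(x) is only defined for x in [-1, 1] because sin(theta) can only produce values in that range. Since |3| > 1, arcsin(3) is undefined. There is no angle whose sine equals 3.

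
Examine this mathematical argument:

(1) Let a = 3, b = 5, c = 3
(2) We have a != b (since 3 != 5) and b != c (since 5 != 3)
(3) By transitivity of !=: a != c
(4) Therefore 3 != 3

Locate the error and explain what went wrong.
Step 3: By transitivity of !=: a != c

Step 3 incorrectly applies transitivity to the '!=' relation. Transitivity states: if a R b and b R c, then a R c. However, '!=' is not transitive. Counterexample: 3 != 5 and 5 != 3, but 3 = 3 (both equal 3). Transitivity holds for relations like <, <=, =, but not for !=.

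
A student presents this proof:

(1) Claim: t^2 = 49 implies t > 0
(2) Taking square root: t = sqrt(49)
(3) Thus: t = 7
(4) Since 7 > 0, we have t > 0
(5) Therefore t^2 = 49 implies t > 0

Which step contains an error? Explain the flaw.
Step 2: Taking square root: t = sqrt(49)

Step 2 takes the square root and assumes the positive root only. The equation t^2 = 49 actually has two solutions: t = 7 and t = -7. The proof silently assumes t > 0 without justification, then uses this assumption to conclude t > 0, which is circular. The counterexample t = -7 shows the claim is false.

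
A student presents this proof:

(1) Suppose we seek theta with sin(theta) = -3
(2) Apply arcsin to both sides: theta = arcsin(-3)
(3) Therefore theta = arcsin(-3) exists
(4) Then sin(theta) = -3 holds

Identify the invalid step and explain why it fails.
Step 2: Apply arcsin to both sides: theta = arcsin(-3)

Step 2 applies arcsin to -3. However, arcsin(x) is only defined for x in [-1, 1] because sin(theta) can only produce values in that range. Since |-3| > 1, arcsin(-3) is undefined. There is no angle whose sine equals -3.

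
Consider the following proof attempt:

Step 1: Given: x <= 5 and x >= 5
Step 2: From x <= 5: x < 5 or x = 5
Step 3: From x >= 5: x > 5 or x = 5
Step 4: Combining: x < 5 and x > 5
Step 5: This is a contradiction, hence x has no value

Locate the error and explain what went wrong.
Step 4: Combining: x < 5 and x > 5

Step 4 incorrectly combines the conditions. From x <= 5 and x >= 5, the intersection is x = 5. The error treats the 'or' cases as 'and' requirements. The correct conclusion is that x = 5 is the unique solution, not that no solution exists.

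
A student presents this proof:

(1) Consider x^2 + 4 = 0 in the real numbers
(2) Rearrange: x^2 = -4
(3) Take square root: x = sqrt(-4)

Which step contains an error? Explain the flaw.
Step 3: Take square root: x = sqrt(-4)

Step 3 takes the square root of -4, which is negative. In the real number system, the square root of a negative number is undefined. The equation x^2 + 4 = 0 has no real solutions. Square roots of negative numbers only exist in the complex numbers.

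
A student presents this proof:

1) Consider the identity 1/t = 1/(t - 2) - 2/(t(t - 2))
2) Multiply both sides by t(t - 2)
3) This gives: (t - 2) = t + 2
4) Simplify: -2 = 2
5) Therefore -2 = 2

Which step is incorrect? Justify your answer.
Step 3: This gives: (t - 2) = t + 2

Step 3 makes a sign error when clearing denominators. Multiplying -2/(t(t - 2)) by t(t - 2) gives -2, not +2. The correct result is (t - 2) = t - 2, which is trivially true, not (t - 2) = t + 2. (Step 1 is a valid identity: 1/(t - 2) - 2/(t(t - 2)) = (t - 2)/(t(t - 2)) = 1/t.)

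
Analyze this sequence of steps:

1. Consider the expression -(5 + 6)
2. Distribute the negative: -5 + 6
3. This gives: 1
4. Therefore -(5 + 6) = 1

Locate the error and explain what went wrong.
Step 2: Distribute the negative: -5 + 6

Step 2 incorrectly distributes the negative sign. The correct distribution is -(5 + 6) = -5 - 6 = -11. The negative must be applied to both terms, not just the first. The error treats -(5 + 6) as -5 + 6, which equals 1 instead of -11.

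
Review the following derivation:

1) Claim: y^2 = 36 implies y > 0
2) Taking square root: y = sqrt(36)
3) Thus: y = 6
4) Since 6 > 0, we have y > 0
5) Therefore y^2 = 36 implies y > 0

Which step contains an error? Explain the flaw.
Step 2: Taking square root: y = sqrt(36)

Step 2 takes the square root and assumes the positive root only. The equation y^2 = 36 actually has two solutions: y = 6 and y = -6. The proof silently assumes y > 0 without justification, then uses this assumption to conclude y > 0, which is circular. The counterexample y = -6 shows the claim is false.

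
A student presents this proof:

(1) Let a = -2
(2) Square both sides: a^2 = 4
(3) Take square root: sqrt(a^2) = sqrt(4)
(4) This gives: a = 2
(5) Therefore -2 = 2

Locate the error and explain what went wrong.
Step 4: This gives: a = 2

Step 4 incorrectly states that sqrt(a^2) = a. The correct identity is sqrt(a^2) = |a|. Since a = -2 < 0, we have sqrt(a^2) = |-2| = 2, not a = -2.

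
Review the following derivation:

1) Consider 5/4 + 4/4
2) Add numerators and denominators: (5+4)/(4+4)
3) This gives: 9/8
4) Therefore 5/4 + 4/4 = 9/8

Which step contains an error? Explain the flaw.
Step 2: Add numerators and denominators: (5+4)/(4+4)

Step 2 incorrectly adds fractions by separately adding numerators and denominators. This is wrong. The correct method requires a common denominator: 5/4 + 4/4 = (5×4 + 4×4)/(4×4) = 36/16 = 9/4. The method used gives 9/8, which is different.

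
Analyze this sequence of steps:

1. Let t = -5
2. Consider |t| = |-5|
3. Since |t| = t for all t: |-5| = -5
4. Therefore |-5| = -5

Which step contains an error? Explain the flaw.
Step 3: Since |t| = t for all t: |-5| = -5

Step 3 incorrectly states that |t| = t for all t. The correct definition is |t| = t when t >= 0, and |t| = -t when t < 0. Since -5 < 0, we have |-5| = -(-5) = 5, not -5.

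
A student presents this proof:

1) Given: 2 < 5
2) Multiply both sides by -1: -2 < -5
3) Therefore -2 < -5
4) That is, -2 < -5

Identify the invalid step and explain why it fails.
Step 2: Multiply both sides by -1: -2 < -5

Step 2 multiplies both sides by -1 but fails to reverse the inequality sign. When multiplying (or dividing) an inequality by a negative number, the direction must be reversed. Since 2 < 5, we should get -2 > -5, i.e., -2 > -5.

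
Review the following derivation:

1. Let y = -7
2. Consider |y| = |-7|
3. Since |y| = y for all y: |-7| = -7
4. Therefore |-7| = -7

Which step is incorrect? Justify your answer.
Step 3: Since |y| = y for all y: |-7| = -7

Step 3 incorrectly states that |y| = y for all y. The correct definition is |y| = y when y >= 0, and |y| = -y when y < 0. Since -7 < 0, we have |-7| = -(-7) = 7, not -7.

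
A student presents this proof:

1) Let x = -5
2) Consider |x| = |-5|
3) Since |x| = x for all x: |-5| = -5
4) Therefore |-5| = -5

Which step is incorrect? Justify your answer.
Step 3: Since |x| = x for all x: |-5| = -5

Step 3 incorrectly states that |x| = x for all x. The correct definition is |x| = x when x >= 0, and |x| = -x when x < 0. Since -5 < 0, we have |-5| = -(-5) = 5, not -5.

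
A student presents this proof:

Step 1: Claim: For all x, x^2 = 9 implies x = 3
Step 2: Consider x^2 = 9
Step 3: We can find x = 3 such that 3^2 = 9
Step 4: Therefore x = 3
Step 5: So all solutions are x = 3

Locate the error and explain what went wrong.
Step 4: Therefore x = 3

Step 4 incorrectly concludes that x = 3 is the only solution. The proof shows that x = 3 is A solution (existence), but does not show it is the ONLY solution (uniqueness). In fact, x = -3 is also a solution since (-3)^2 = 9. Finding one solution doesn't prove there are no others.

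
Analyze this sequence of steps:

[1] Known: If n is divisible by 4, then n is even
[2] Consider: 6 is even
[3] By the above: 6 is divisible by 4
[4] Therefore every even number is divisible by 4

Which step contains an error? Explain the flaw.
Step 3: By the above: 6 is divisible by 4

Step 3 commits the fallacy of affirming the consequent. The known fact 'divisible by 4 → even' does NOT imply 'even → divisible by 4'. That would be the converse, which is false. For example, 6 is even but 6 ÷ 4 = 1.50, which is not an integer.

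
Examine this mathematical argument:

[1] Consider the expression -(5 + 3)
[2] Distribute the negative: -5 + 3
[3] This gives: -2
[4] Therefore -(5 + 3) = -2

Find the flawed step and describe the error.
Step 2: Distribute the negative: -5 + 3

Step 2 incorrectly distributes the negative sign. The correct distribution is -(5 + 3) = -5 - 3 = -8. The negative must be applied to both terms, not just the first. The error treats -(5 + 3) as -5 + 3, which equals -2 instead of -8.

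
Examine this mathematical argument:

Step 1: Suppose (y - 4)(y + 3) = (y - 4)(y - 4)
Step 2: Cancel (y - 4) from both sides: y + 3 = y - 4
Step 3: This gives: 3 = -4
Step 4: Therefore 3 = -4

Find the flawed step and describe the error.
Step 2: Cancel (y - 4) from both sides: y + 3 = y - 4

Step 2 cancels (y - 4) from both sides. This is only valid if (y - 4) ≠ 0, i.e., y ≠ 4. When y = 4, both sides equal zero regardless of the other factors. The correct approach requires considering y = 4 as a separate case.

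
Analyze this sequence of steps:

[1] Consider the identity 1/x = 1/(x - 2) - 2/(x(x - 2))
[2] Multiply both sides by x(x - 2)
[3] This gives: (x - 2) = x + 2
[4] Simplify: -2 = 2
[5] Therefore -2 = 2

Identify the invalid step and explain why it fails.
Step 3: This gives: (x - 2) = x + 2

Step 3 makes a sign error when clearing denominators. Multiplying -2/(x(x - 2)) by x(x - 2) gives -2, not +2. The correct result is (x - 2) = x - 2, which is trivially true, not (x - 2) = x + 2. (Step 1 is a valid identity: 1/(x - 2) - 2/(x(x - 2)) = (x - 2)/(x(x - 2)) = 1/x.)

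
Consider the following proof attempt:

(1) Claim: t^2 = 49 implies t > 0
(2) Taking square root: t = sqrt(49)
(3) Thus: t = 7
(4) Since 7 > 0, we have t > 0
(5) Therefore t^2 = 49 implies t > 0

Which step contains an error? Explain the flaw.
Step 2: Taking square root: t = sqrt(49)

Step 2 takes the square root and assumes the positive root only. The equation t^2 = 49 actually has two solutions: t = 7 and t = -7. The proof silently assumes t > 0 without justification, then uses this assumption to conclude t > 0, which is circular. The counterexample t = -7 shows the claim is false.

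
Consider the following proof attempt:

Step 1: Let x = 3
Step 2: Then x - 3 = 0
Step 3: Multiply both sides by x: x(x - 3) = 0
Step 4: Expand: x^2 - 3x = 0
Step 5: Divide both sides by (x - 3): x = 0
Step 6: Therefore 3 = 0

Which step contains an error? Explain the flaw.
Step 5: Divide both sides by (x - 3): x = 0

Step 5 divides both sides by (x - 3). However, since x = 3, we have (x - 3) = 0. Division by zero is undefined, making this step invalid.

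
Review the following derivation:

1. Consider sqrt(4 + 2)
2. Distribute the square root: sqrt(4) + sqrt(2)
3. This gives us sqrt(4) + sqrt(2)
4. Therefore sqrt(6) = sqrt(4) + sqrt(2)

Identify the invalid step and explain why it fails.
Step 2: Distribute the square root: sqrt(4) + sqrt(2)

Step 2 incorrectly 'distributes' the square root over addition. The square root function does not distribute: sqrt(a + b) ≠ sqrt(a) + sqrt(b). In fact, sqrt(4 + 2) = sqrt(6) ≈ 2.4495, while sqrt(4) + sqrt(2) ≈ 3.4142.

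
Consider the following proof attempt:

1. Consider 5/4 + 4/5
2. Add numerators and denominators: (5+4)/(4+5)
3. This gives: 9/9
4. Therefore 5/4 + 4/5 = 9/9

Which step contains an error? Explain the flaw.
Step 2: Add numerators and denominators: (5+4)/(4+5)

Step 2 incorrectly adds fractions by separately adding numerators and denominators. This is wrong. The correct method requires a common denominator: 5/4 + 4/5 = (5×5 + 4×4)/(4×5) = 41/20 = 41/20. The method used gives 9/9, which is different.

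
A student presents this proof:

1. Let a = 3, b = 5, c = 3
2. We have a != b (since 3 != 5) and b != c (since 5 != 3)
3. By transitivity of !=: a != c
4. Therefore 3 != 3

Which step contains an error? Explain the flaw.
Step 3: By transitivity of !=: a != c

Step 3 incorrectly applies transitivity to the '!=' relation. Transitivity states: if a R b and b R c, then a R c. However, '!=' is not transitive. Counterexample: 3 != 5 and 5 != 3, but 3 = 3 (both equal 3). Transitivity holds for relations like <, <=, =, but not for !=.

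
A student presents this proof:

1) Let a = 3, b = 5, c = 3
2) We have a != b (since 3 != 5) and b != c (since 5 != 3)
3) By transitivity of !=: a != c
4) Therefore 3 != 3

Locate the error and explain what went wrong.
Step 3: By transitivity of !=: a != c

Step 3 incorrectly applies transitivity to the '!=' relation. Transitivity states: if a R b and b R c, then a R c. However, '!=' is not transitive. Counterexample: 3 != 5 and 5 != 3, but 3 = 3 (both equal 3). Transitivity holds for relations like <, <=, =, but not for !=.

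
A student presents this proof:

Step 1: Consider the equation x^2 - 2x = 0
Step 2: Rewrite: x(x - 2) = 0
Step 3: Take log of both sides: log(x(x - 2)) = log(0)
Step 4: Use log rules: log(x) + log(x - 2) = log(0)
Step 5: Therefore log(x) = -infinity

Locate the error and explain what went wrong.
Step 3: Take log of both sides: log(x(x - 2)) = log(0)

Step 3 takes the logarithm of both sides, resulting in log(0) on the right side. The logarithm is only defined for positive numbers; log(0) is undefined (approaches negative infinity). This operation is invalid.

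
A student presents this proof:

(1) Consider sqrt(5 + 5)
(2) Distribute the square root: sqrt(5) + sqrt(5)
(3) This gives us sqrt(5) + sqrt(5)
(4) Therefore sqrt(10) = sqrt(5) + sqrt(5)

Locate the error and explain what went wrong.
Step 2: Distribute the square root: sqrt(5) + sqrt(5)

Step 2 incorrectly 'distributes' the square root over addition. The square root function does not distribute: sqrt(a + b) ≠ sqrt(a) + sqrt(b). In fact, sqrt(5 + 5) = sqrt(10) ≈ 3.1623, while sqrt(5) + sqrt(5) ≈ 4.4721.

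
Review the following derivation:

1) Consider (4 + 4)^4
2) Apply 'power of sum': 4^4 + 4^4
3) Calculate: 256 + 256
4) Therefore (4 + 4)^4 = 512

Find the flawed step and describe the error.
Step 2: Apply 'power of sum': 4^4 + 4^4

Step 2 incorrectly applies a non-existent rule '(a+b)^n = a^n + b^n'. This is false in general. The correct expansion uses the binomial theorem. The actual value is (4 + 4)^4 = 8^4 = 4096, not 512.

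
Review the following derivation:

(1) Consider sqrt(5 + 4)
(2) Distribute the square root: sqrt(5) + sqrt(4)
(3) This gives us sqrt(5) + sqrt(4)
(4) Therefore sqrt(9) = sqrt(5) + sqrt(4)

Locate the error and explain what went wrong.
Step 2: Distribute the square root: sqrt(5) + sqrt(4)

Step 2 incorrectly 'distributes' the square root over addition. The square root function does not distribute: sqrt(a + b) ≠ sqrt(a) + sqrt(b). In fact, sqrt(5 + 4) = sqrt(9) ≈ 3.0000, while sqrt(5) + sqrt(4) ≈ 4.2361.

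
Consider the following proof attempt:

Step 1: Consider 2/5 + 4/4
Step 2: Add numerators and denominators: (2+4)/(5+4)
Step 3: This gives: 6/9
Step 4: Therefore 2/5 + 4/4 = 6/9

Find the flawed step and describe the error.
Step 2: Add numerators and denominators: (2+4)/(5+4)

Step 2 incorrectly adds fractions by separately adding numerators and denominators. This is wrong. The correct method requires a common denominator: 2/5 + 4/4 = (2×4 + 4×5)/(5×4) = 28/20 = 7/5. The method used gives 6/9, which is different.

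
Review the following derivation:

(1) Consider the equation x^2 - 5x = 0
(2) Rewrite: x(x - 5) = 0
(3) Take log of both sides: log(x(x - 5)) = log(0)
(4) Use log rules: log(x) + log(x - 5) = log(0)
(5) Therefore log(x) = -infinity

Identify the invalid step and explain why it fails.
Step 3: Take log of both sides: log(x(x - 5)) = log(0)

Step 3 takes the logarithm of both sides, resulting in log(0) on the right side. The logarithm is only defined for positive numbers; log(0) is undefined (approaches negative infinity). This operation is invalid.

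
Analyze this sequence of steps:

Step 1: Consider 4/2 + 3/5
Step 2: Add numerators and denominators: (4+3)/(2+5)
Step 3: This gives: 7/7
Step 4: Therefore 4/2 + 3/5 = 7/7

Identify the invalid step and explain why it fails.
Step 2: Add numerators and denominators: (4+3)/(2+5)

Step 2 incorrectly adds fractions by separately adding numerators and denominators. This is wrong. The correct method requires a common denominator: 4/2 + 3/5 = (4×5 + 3×2)/(2×5) = 26/10 = 13/5. The method used gives 7/7, which is different.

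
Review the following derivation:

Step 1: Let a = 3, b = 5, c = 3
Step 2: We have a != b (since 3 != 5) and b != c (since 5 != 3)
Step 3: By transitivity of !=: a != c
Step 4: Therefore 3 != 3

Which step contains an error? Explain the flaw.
Step 3: By transitivity of !=: a != c

Step 3 incorrectly applies transitivity to the '!=' relation. Transitivity states: if a R b and b R c, then a R c. However, '!=' is not transitive. Counterexample: 3 != 5 and 5 != 3, but 3 = 3 (both equal 3). Transitivity holds for relations like <, <=, =, but not for !=.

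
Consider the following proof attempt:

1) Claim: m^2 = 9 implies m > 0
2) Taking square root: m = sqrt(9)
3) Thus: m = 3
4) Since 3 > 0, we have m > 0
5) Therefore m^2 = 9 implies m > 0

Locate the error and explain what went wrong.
Step 2: Taking square root: m = sqrt(9)

Step 2 takes the square root and assumes the positive root only. The equation m^2 = 9 actually has two solutions: m = 3 and m = -3. The proof silently assumes m > 0 without justification, then uses this assumption to conclude m > 0, which is circular. The counterexample m = -3 shows the claim is false.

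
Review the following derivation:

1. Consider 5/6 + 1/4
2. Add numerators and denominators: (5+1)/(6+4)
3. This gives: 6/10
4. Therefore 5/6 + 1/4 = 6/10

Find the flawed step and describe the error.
Step 2: Add numerators and denominators: (5+1)/(6+4)

Step 2 incorrectly adds fractions by separately adding numerators and denominators. This is wrong. The correct method requires a common denominator: 5/6 + 1/4 = (5×4 + 1×6)/(6×4) = 26/24 = 13/12. The method used gives 6/10, which is different.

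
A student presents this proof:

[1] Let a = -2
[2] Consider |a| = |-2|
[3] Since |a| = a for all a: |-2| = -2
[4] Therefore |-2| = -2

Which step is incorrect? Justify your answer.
Step 3: Since |a| = a for all a: |-2| = -2

Step 3 incorrectly states that |a| = a for all a. The correct definition is |a| = a when a >= 0, and |a| = -a when a < 0. Since -2 < 0, we have |-2| = -(-2) = 2, not -2.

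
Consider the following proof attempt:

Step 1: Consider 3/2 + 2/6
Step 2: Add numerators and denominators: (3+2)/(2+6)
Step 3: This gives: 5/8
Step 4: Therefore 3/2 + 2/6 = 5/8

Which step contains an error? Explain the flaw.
Step 2: Add numerators and denominators: (3+2)/(2+6)

Step 2 incorrectly adds fractions by separately adding numerators and denominators. This is wrong. The correct method requires a common denominator: 3/2 + 2/6 = (3×6 + 2×2)/(2×6) = 22/12 = 11/6. The method used gives 5/8, which is different.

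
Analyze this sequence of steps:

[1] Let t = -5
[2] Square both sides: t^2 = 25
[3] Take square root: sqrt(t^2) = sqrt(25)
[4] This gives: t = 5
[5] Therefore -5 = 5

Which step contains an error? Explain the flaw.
Step 4: This gives: t = 5

Step 4 incorrectly states that sqrt(t^2) = t. The correct identity is sqrt(t^2) = |t|. Since t = -5 < 0, we have sqrt(t^2) = |-5| = 5, not t = -5.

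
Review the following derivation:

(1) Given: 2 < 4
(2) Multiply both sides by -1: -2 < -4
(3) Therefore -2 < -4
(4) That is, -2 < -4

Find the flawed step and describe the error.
Step 2: Multiply both sides by -1: -2 < -4

Step 2 multiplies both sides by -1 but fails to reverse the inequality sign. When multiplying (or dividing) an inequality by a negative number, the direction must be reversed. Since 2 < 4, we should get -2 > -4, i.e., -2 > -4.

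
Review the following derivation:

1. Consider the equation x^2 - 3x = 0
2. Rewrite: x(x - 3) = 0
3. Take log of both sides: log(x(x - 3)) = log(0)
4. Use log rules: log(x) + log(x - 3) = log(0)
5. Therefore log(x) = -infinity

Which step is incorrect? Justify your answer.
Step 3: Take log of both sides: log(x(x - 3)) = log(0)

Step 3 takes the logarithm of both sides, resulting in log(0) on the right side. The logarithm is only defined for positive numbers; log(0) is undefined (approaches negative infinity). This operation is invalid.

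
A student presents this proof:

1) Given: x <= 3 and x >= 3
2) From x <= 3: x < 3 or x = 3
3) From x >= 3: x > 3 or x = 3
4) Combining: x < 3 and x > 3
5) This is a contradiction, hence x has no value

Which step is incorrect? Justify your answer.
Step 4: Combining: x < 3 and x > 3

Step 4 incorrectly combines the conditions. From x <= 3 and x >= 3, the intersection is x = 3. The error treats the 'or' cases as 'and' requirements. The correct conclusion is that x = 3 is the unique solution, not that no solution exists.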